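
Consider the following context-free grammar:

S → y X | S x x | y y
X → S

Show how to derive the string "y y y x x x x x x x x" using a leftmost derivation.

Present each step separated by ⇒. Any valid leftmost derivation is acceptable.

S ⇒ S x x ⇒ y X x x ⇒ y S x x ⇒ y S x x x x ⇒ y S x x x x x x ⇒ y S x x x x x x x x ⇒ y y y x x x x x x x x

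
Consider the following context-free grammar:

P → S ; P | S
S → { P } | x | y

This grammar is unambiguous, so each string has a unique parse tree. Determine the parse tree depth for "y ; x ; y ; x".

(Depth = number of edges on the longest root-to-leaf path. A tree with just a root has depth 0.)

5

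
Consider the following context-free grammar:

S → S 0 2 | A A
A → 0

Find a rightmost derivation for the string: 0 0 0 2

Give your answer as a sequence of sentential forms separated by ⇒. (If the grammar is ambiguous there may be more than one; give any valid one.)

S ⇒ S 0 2 ⇒ A A 0 2 ⇒ A 0 0 2 ⇒ 0 0 0 2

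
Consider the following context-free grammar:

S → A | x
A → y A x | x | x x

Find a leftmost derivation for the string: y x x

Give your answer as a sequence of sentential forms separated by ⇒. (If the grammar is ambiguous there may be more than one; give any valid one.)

S ⇒ A ⇒ y A x ⇒ y x x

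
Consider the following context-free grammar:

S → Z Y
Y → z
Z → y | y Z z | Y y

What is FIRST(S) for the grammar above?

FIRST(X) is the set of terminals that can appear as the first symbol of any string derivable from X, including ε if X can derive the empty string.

We compute FIRST(S) using the standard algorithm.
FIRST(S) = {y, z}
FIRST(Y) = {z}
FIRST(Z) = {y, z}
Therefore, FIRST(S) = {y, z}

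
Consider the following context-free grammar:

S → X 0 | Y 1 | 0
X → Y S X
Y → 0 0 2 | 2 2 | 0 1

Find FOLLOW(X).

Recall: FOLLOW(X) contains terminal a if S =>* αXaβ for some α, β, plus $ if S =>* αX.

We compute FOLLOW(X) using the standard algorithm.
FOLLOW(S) starts with {$}.
FIRST(S) = {0, 2}
FIRST(X) = {0, 2}
FIRST(Y) = {0, 2}
FOLLOW(S) = {$, 0, 2}
FOLLOW(X) = {0}
FOLLOW(Y) = {0, 1, 2}
Therefore, FOLLOW(X) = {0}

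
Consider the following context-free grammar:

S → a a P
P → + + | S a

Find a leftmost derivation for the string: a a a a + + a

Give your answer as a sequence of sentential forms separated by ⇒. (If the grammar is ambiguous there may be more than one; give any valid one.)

S ⇒ a a P ⇒ a a S a ⇒ a a a a P a ⇒ a a a a + + a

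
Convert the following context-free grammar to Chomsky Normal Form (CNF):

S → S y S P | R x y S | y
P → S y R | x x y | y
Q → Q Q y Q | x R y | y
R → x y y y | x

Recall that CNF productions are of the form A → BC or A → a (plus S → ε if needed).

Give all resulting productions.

TY → y; TX → x; S → y; P → y; Q → y; R → x; S → S X0; X0 → TY X1; X1 → S P; S → R X2; X2 → TX X3; X3 → TY S; P → S X4; X4 → TY R; P → TX X5; X5 → TX TY; Q → Q X6; X6 → Q X7; X7 → TY Q; Q → TX X8; X8 → R TY; R → TX X9; X9 → TY X10; X10 → TY TY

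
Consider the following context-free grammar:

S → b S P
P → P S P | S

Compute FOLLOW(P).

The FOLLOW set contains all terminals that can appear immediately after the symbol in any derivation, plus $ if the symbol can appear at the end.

We compute FOLLOW(P) using the standard algorithm.
FOLLOW(S) starts with {$}.
FIRST(P) = {b}
FIRST(S) = {b}
FOLLOW(P) = {$, b}
FOLLOW(S) = {$, b}
Therefore, FOLLOW(P) = {$, b}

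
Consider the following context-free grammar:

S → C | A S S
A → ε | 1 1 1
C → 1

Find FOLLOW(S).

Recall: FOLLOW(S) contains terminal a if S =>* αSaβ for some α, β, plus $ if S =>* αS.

We compute FOLLOW(S) using the standard algorithm.
FOLLOW(S) starts with {$}.
FIRST(A) = {1, ε}
FIRST(C) = {1}
FIRST(S) = {1}
FOLLOW(A) = {1}
FOLLOW(C) = {$, 1}
FOLLOW(S) = {$, 1}
Therefore, FOLLOW(S) = {$, 1}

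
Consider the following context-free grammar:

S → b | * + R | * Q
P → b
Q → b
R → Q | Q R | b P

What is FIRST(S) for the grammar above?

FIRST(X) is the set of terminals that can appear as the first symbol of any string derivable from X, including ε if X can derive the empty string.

We compute FIRST(S) using the standard algorithm.
FIRST(P) = {b}
FIRST(Q) = {b}
FIRST(R) = {b}
FIRST(S) = {*, b}
Therefore, FIRST(S) = {*, b}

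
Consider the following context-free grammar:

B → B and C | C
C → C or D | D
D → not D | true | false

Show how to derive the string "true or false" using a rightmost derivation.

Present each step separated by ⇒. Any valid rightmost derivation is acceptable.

B ⇒ C ⇒ C or D ⇒ C or false ⇒ D or false ⇒ true or false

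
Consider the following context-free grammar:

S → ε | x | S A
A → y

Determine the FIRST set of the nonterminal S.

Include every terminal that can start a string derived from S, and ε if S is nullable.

We compute FIRST(S) using the standard algorithm.
FIRST(A) = {y}
FIRST(S) = {x, y, ε}
Therefore, FIRST(S) = {x, y, ε}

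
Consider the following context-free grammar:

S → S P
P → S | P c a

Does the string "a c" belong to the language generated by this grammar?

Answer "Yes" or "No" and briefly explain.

No - no valid derivation exists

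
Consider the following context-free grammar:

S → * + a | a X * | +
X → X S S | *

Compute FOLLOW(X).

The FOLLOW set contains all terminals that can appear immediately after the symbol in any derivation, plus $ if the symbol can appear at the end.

We compute FOLLOW(X) using the standard algorithm.
FOLLOW(S) starts with {$}.
FIRST(S) = {*, +, a}
FIRST(X) = {*}
FOLLOW(S) = {$, *, +, a}
FOLLOW(X) = {*, +, a}
Therefore, FOLLOW(X) = {*, +, a}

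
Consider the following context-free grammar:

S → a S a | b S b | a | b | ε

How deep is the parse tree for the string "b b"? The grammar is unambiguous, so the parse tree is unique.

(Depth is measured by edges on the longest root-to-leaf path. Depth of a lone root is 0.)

2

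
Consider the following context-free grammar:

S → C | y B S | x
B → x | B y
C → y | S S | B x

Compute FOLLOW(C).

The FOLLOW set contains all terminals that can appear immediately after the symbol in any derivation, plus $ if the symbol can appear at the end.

We compute FOLLOW(C) using the standard algorithm.
FOLLOW(S) starts with {$}.
FIRST(B) = {x}
FIRST(C) = {x, y}
FIRST(S) = {x, y}
FOLLOW(B) = {x, y}
FOLLOW(C) = {$, x, y}
FOLLOW(S) = {$, x, y}
Therefore, FOLLOW(C) = {$, x, y}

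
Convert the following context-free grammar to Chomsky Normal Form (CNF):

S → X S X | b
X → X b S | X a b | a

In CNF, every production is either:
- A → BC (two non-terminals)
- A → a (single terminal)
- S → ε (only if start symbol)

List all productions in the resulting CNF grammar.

S → b; TB → b; TA → a; X → a; S → X X0; X0 → S X; X → X X1; X1 → TB S; X → X X2; X2 → TA TB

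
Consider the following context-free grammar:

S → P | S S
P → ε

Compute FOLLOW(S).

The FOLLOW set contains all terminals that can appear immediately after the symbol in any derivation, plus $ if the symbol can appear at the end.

We compute FOLLOW(S) using the standard algorithm.
FOLLOW(S) starts with {$}.
FIRST(P) = {ε}
FIRST(S) = {ε}
FOLLOW(P) = {$}
FOLLOW(S) = {$}
Therefore, FOLLOW(S) = {$}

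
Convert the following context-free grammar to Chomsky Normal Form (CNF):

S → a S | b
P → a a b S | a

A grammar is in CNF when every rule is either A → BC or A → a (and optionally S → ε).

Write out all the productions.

TA → a; S → b; TB → b; P → a; S → TA S; P → TA X0; X0 → TA X1; X1 → TB S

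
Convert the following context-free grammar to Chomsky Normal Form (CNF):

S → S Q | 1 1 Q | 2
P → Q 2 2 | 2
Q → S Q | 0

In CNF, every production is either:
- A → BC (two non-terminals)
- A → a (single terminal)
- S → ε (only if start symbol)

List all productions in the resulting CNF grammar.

T1 → 1; S → 2; T2 → 2; P → 2; Q → 0; S → S Q; S → T1 X0; X0 → T1 Q; P → Q X1; X1 → T2 T2; Q → S Q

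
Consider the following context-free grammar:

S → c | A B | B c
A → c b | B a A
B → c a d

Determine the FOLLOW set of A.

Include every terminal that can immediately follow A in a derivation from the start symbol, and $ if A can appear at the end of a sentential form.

We compute FOLLOW(A) using the standard algorithm.
FOLLOW(S) starts with {$}.
FIRST(A) = {c}
FIRST(B) = {c}
FIRST(S) = {c}
FOLLOW(A) = {c}
FOLLOW(B) = {$, a, c}
FOLLOW(S) = {$}
Therefore, FOLLOW(A) = {c}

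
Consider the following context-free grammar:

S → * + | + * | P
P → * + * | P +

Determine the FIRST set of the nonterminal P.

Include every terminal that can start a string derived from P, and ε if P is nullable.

We compute FIRST(P) using the standard algorithm.
FIRST(P) = {*}
FIRST(S) = {*, +}
Therefore, FIRST(P) = {*}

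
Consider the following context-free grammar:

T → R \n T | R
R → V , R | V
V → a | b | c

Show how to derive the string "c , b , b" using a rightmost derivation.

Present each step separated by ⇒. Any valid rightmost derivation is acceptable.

T ⇒ R ⇒ V , R ⇒ V , V , R ⇒ V , V , V ⇒ V , V , b ⇒ V , b , b ⇒ c , b , b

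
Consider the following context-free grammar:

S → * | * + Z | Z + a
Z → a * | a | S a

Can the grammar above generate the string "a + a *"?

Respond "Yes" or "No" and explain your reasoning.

No - no valid derivation exists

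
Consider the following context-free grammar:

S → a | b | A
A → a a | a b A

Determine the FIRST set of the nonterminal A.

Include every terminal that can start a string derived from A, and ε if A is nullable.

We compute FIRST(A) using the standard algorithm.
FIRST(A) = {a}
FIRST(S) = {a, b}
Therefore, FIRST(A) = {a}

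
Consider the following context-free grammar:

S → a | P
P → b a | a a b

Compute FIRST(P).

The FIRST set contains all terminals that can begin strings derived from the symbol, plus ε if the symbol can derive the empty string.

We compute FIRST(P) using the standard algorithm.
FIRST(P) = {a, b}
FIRST(S) = {a, b}
Therefore, FIRST(P) = {a, b}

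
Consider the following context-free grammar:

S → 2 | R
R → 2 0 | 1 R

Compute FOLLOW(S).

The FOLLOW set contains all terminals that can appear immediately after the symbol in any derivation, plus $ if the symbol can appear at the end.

We compute FOLLOW(S) using the standard algorithm.
FOLLOW(S) starts with {$}.
FIRST(R) = {1, 2}
FIRST(S) = {1, 2}
FOLLOW(R) = {$}
FOLLOW(S) = {$}
Therefore, FOLLOW(S) = {$}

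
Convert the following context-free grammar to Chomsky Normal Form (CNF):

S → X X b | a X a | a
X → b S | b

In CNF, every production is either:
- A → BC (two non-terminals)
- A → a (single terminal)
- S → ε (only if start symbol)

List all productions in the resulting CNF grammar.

TB → b; TA → a; S → a; X → b; S → X X0; X0 → X TB; S → TA X1; X1 → X TA; X → TB S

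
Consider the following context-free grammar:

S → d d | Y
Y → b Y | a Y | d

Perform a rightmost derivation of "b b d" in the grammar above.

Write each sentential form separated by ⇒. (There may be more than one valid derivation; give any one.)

S ⇒ Y ⇒ b Y ⇒ b b Y ⇒ b b d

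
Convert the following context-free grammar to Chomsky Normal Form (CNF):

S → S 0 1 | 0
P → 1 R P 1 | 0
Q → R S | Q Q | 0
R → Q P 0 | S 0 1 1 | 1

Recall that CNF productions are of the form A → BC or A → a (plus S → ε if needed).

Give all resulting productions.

T0 → 0; T1 → 1; S → 0; P → 0; Q → 0; R → 1; S → S X0; X0 → T0 T1; P → T1 X1; X1 → R X2; X2 → P T1; Q → R S; Q → Q Q; R → Q X3; X3 → P T0; R → S X4; X4 → T0 X5; X5 → T1 T1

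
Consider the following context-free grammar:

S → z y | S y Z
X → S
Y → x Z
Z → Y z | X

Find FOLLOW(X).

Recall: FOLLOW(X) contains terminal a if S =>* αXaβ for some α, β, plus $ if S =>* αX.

We compute FOLLOW(X) using the standard algorithm.
FOLLOW(S) starts with {$}.
FIRST(S) = {z}
FIRST(X) = {z}
FIRST(Y) = {x}
FIRST(Z) = {x, z}
FOLLOW(S) = {$, y, z}
FOLLOW(X) = {$, y, z}
FOLLOW(Y) = {z}
FOLLOW(Z) = {$, y, z}
Therefore, FOLLOW(X) = {$, y, z}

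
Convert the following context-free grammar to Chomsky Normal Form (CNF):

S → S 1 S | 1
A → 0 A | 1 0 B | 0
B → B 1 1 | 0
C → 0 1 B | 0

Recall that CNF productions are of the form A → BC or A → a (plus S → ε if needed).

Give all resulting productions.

T1 → 1; S → 1; T0 → 0; A → 0; B → 0; C → 0; S → S X0; X0 → T1 S; A → T0 A; A → T1 X1; X1 → T0 B; B → B X2; X2 → T1 T1; C → T0 X3; X3 → T1 B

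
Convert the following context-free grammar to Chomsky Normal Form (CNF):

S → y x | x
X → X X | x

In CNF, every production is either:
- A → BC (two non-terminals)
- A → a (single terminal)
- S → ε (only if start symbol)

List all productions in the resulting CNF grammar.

TY → y; TX → x; S → x; X → x; S → TY TX; X → X X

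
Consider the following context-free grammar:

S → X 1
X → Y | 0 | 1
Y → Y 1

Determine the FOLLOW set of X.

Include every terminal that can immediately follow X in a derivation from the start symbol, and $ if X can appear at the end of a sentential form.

We compute FOLLOW(X) using the standard algorithm.
FOLLOW(S) starts with {$}.
FIRST(S) = {0, 1}
FIRST(X) = {0, 1}
FIRST(Y) = {}
FOLLOW(S) = {$}
FOLLOW(X) = {1}
FOLLOW(Y) = {1}
Therefore, FOLLOW(X) = {1}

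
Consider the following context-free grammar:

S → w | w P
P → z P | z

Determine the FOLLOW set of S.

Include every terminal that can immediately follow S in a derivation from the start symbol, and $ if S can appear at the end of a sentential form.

We compute FOLLOW(S) using the standard algorithm.
FOLLOW(S) starts with {$}.
FIRST(P) = {z}
FIRST(S) = {w}
FOLLOW(P) = {$}
FOLLOW(S) = {$}
Therefore, FOLLOW(S) = {$}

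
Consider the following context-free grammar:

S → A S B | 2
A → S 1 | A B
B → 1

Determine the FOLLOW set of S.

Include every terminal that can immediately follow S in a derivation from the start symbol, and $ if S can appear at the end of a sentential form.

We compute FOLLOW(S) using the standard algorithm.
FOLLOW(S) starts with {$}.
FIRST(A) = {2}
FIRST(B) = {1}
FIRST(S) = {2}
FOLLOW(A) = {1, 2}
FOLLOW(B) = {$, 1, 2}
FOLLOW(S) = {$, 1}
Therefore, FOLLOW(S) = {$, 1}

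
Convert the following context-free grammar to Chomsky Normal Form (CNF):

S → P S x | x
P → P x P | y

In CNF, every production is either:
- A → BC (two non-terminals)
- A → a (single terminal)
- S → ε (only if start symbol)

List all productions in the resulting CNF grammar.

TX → x; S → x; P → y; S → P X0; X0 → S TX; P → P X1; X1 → TX P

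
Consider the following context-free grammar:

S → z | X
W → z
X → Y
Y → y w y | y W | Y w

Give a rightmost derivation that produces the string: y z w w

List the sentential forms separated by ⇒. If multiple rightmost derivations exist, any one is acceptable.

S ⇒ X ⇒ Y ⇒ Y w ⇒ Y w w ⇒ y W w w ⇒ y z w w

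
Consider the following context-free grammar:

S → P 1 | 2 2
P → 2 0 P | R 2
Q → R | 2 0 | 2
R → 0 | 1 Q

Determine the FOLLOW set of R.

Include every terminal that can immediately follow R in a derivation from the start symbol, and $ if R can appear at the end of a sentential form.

We compute FOLLOW(R) using the standard algorithm.
FOLLOW(S) starts with {$}.
FIRST(P) = {0, 1, 2}
FIRST(Q) = {0, 1, 2}
FIRST(R) = {0, 1}
FIRST(S) = {0, 1, 2}
FOLLOW(P) = {1}
FOLLOW(Q) = {2}
FOLLOW(R) = {2}
FOLLOW(S) = {$}
Therefore, FOLLOW(R) = {2}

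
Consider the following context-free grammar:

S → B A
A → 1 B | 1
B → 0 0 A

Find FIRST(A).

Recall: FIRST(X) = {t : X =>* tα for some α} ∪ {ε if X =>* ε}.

We compute FIRST(A) using the standard algorithm.
FIRST(A) = {1}
FIRST(B) = {0}
FIRST(S) = {0}
Therefore, FIRST(A) = {1}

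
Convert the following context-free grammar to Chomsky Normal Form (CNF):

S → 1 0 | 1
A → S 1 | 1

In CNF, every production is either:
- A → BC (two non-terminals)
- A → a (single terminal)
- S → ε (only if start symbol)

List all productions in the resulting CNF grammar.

T1 → 1; T0 → 0; S → 1; A → 1; S → T1 T0; A → S T1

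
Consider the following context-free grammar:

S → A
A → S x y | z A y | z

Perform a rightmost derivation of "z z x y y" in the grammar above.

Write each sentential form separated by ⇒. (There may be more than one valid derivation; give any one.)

S ⇒ A ⇒ z A y ⇒ z S x y y ⇒ z A x y y ⇒ z z x y y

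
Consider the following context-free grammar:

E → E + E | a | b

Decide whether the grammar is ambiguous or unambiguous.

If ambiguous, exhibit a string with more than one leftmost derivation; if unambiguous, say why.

Ambiguous - the string 'b + b + a + b + b' has two distinct leftmost derivations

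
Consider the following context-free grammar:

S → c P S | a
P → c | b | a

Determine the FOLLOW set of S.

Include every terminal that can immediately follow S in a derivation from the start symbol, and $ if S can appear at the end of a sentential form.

We compute FOLLOW(S) using the standard algorithm.
FOLLOW(S) starts with {$}.
FIRST(P) = {a, b, c}
FIRST(S) = {a, c}
FOLLOW(P) = {a, c}
FOLLOW(S) = {$}
Therefore, FOLLOW(S) = {$}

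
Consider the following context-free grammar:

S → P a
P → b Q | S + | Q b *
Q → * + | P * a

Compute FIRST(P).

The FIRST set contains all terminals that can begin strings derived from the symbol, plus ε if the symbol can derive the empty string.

We compute FIRST(P) using the standard algorithm.
FIRST(P) = {*, b}
FIRST(Q) = {*, b}
FIRST(S) = {*, b}
Therefore, FIRST(P) = {*, b}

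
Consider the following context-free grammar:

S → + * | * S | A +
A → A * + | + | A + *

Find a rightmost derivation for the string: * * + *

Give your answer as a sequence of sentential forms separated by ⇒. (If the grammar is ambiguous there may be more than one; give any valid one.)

S ⇒ * S ⇒ * * S ⇒ * * + *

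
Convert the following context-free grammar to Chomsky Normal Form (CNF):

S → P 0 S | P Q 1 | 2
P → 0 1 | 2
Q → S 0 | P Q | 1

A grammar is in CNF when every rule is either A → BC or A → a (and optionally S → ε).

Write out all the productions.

T0 → 0; T1 → 1; S → 2; P → 2; Q → 1; S → P X0; X0 → T0 S; S → P X1; X1 → Q T1; P → T0 T1; Q → S T0; Q → P Q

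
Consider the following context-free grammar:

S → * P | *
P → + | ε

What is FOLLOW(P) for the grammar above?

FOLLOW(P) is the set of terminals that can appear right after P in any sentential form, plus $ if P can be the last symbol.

We compute FOLLOW(P) using the standard algorithm.
FOLLOW(S) starts with {$}.
FIRST(P) = {+, ε}
FIRST(S) = {*}
FOLLOW(P) = {$}
FOLLOW(S) = {$}
Therefore, FOLLOW(P) = {$}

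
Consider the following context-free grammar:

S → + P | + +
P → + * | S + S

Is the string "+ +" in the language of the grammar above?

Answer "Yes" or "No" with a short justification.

Yes - a valid derivation exists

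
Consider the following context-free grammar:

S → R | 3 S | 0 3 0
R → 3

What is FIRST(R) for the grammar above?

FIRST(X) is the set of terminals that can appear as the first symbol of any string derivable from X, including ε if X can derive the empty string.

We compute FIRST(R) using the standard algorithm.
FIRST(R) = {3}
FIRST(S) = {0, 3}
Therefore, FIRST(R) = {3}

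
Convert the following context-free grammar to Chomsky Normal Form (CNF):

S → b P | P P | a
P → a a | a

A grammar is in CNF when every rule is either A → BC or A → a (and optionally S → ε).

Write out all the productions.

TB → b; S → a; TA → a; P → a; S → TB P; S → P P; P → TA TA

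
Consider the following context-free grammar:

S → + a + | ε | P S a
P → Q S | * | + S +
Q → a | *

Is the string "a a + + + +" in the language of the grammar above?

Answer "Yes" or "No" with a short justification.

No - no valid derivation exists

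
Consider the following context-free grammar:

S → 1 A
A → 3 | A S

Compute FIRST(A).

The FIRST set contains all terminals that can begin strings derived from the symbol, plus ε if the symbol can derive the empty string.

We compute FIRST(A) using the standard algorithm.
FIRST(A) = {3}
FIRST(S) = {1}
Therefore, FIRST(A) = {3}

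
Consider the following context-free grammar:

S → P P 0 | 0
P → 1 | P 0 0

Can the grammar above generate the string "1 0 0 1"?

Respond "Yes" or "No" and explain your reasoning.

No - no valid derivation exists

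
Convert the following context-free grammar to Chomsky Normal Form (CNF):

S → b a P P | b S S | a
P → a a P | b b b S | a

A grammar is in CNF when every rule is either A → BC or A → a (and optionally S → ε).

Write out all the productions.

TB → b; TA → a; S → a; P → a; S → TB X0; X0 → TA X1; X1 → P P; S → TB X2; X2 → S S; P → TA X3; X3 → TA P; P → TB X4; X4 → TB X5; X5 → TB S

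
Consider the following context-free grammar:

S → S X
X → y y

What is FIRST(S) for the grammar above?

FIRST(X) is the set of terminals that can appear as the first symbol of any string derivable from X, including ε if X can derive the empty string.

We compute FIRST(S) using the standard algorithm.
FIRST(S) = {}
FIRST(X) = {y}
Therefore, FIRST(S) = {}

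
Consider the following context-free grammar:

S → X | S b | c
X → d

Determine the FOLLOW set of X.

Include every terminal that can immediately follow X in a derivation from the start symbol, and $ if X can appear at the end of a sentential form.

We compute FOLLOW(X) using the standard algorithm.
FOLLOW(S) starts with {$}.
FIRST(S) = {c, d}
FIRST(X) = {d}
FOLLOW(S) = {$, b}
FOLLOW(X) = {$, b}
Therefore, FOLLOW(X) = {$, b}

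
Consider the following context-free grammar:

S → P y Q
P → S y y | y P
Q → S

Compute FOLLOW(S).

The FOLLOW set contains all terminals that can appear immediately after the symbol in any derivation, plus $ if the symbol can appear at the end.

We compute FOLLOW(S) using the standard algorithm.
FOLLOW(S) starts with {$}.
FIRST(P) = {y}
FIRST(Q) = {y}
FIRST(S) = {y}
FOLLOW(P) = {y}
FOLLOW(Q) = {$, y}
FOLLOW(S) = {$, y}
Therefore, FOLLOW(S) = {$, y}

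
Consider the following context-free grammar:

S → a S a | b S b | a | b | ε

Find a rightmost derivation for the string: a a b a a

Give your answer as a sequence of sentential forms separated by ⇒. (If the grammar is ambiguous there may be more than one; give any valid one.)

S ⇒ a S a ⇒ a a S a a ⇒ a a b a a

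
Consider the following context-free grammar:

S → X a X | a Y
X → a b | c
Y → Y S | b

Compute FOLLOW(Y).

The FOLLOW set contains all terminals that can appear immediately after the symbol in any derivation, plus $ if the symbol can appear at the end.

We compute FOLLOW(Y) using the standard algorithm.
FOLLOW(S) starts with {$}.
FIRST(S) = {a, c}
FIRST(X) = {a, c}
FIRST(Y) = {b}
FOLLOW(S) = {$, a, c}
FOLLOW(X) = {$, a, c}
FOLLOW(Y) = {$, a, c}
Therefore, FOLLOW(Y) = {$, a, c}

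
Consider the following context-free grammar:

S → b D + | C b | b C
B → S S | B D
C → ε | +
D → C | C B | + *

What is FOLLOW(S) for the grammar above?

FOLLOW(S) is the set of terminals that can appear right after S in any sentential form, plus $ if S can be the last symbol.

We compute FOLLOW(S) using the standard algorithm.
FOLLOW(S) starts with {$}.
FIRST(B) = {+, b}
FIRST(C) = {+, ε}
FIRST(D) = {+, b, ε}
FIRST(S) = {+, b}
FOLLOW(B) = {+, b}
FOLLOW(C) = {$, +, b}
FOLLOW(D) = {+, b}
FOLLOW(S) = {$, +, b}
Therefore, FOLLOW(S) = {$, +, b}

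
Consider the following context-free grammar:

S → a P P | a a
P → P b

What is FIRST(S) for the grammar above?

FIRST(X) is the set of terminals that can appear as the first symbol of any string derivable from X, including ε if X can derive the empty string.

We compute FIRST(S) using the standard algorithm.
FIRST(P) = {}
FIRST(S) = {a}
Therefore, FIRST(S) = {a}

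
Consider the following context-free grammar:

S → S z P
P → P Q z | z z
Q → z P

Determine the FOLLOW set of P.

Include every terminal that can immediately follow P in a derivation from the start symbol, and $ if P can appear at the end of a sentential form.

We compute FOLLOW(P) using the standard algorithm.
FOLLOW(S) starts with {$}.
FIRST(P) = {z}
FIRST(Q) = {z}
FIRST(S) = {}
FOLLOW(P) = {$, z}
FOLLOW(Q) = {z}
FOLLOW(S) = {$, z}
Therefore, FOLLOW(P) = {$, z}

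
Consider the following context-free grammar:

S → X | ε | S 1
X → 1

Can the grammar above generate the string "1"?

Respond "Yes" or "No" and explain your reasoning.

Yes - a valid derivation exists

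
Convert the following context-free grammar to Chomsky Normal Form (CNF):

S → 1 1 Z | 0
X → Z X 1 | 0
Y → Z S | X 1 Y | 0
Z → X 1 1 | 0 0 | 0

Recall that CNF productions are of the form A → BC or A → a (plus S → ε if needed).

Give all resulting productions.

T1 → 1; S → 0; X → 0; Y → 0; T0 → 0; Z → 0; S → T1 X0; X0 → T1 Z; X → Z X1; X1 → X T1; Y → Z S; Y → X X2; X2 → T1 Y; Z → X X3; X3 → T1 T1; Z → T0 T0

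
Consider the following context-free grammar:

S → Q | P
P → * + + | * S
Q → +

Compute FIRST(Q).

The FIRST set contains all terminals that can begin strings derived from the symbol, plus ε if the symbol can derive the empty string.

We compute FIRST(Q) using the standard algorithm.
FIRST(P) = {*}
FIRST(Q) = {+}
FIRST(S) = {*, +}
Therefore, FIRST(Q) = {+}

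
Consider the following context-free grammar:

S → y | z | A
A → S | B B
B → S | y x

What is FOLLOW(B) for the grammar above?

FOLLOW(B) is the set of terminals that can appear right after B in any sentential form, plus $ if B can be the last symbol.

We compute FOLLOW(B) using the standard algorithm.
FOLLOW(S) starts with {$}.
FIRST(A) = {y, z}
FIRST(B) = {y, z}
FIRST(S) = {y, z}
FOLLOW(A) = {$, y, z}
FOLLOW(B) = {$, y, z}
FOLLOW(S) = {$, y, z}
Therefore, FOLLOW(B) = {$, y, z}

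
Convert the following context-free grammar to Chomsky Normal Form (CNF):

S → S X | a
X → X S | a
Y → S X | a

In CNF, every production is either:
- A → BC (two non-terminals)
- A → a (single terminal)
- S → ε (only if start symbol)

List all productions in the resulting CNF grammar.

S → a; X → a; Y → a; S → S X; X → X S; Y → S X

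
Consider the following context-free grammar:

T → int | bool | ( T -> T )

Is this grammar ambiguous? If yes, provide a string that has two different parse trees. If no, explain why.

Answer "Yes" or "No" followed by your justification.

No - the grammar is unambiguous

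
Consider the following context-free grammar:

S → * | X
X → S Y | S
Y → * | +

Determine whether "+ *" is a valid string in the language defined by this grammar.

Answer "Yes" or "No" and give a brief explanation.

No - no valid derivation exists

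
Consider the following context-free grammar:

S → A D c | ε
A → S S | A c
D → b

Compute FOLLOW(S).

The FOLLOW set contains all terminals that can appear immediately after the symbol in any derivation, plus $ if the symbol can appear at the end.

We compute FOLLOW(S) using the standard algorithm.
FOLLOW(S) starts with {$}.
FIRST(A) = {b, c, ε}
FIRST(D) = {b}
FIRST(S) = {b, c, ε}
FOLLOW(A) = {b, c}
FOLLOW(D) = {c}
FOLLOW(S) = {$, b, c}
Therefore, FOLLOW(S) = {$, b, c}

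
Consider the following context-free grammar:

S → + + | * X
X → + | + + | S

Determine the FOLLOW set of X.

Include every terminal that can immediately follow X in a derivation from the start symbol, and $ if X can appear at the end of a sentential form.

We compute FOLLOW(X) using the standard algorithm.
FOLLOW(S) starts with {$}.
FIRST(S) = {*, +}
FIRST(X) = {*, +}
FOLLOW(S) = {$}
FOLLOW(X) = {$}
Therefore, FOLLOW(X) = {$}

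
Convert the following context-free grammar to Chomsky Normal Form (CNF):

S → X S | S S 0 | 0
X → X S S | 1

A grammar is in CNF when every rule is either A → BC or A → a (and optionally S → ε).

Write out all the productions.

T0 → 0; S → 0; X → 1; S → X S; S → S X0; X0 → S T0; X → X X1; X1 → S S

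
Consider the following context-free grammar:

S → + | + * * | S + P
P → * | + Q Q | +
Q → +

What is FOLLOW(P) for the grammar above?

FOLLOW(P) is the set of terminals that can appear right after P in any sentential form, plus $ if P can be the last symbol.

We compute FOLLOW(P) using the standard algorithm.
FOLLOW(S) starts with {$}.
FIRST(P) = {*, +}
FIRST(Q) = {+}
FIRST(S) = {+}
FOLLOW(P) = {$, +}
FOLLOW(Q) = {$, +}
FOLLOW(S) = {$, +}
Therefore, FOLLOW(P) = {$, +}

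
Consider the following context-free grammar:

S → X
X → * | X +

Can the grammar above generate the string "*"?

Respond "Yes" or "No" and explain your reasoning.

Yes - a valid derivation exists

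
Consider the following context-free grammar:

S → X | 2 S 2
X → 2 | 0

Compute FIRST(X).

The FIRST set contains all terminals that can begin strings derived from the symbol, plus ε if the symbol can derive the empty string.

We compute FIRST(X) using the standard algorithm.
FIRST(S) = {0, 2}
FIRST(X) = {0, 2}
Therefore, FIRST(X) = {0, 2}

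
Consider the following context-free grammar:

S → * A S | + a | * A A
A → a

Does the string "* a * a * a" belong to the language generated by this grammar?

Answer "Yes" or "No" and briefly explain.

No - no valid derivation exists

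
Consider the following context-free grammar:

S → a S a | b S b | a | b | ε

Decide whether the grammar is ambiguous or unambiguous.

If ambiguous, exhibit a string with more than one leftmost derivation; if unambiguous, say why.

Unambiguous - every string in the language has a unique leftmost derivation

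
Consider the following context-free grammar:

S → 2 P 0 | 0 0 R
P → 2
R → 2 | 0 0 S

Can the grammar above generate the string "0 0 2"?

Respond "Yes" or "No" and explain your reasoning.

Yes - a valid derivation exists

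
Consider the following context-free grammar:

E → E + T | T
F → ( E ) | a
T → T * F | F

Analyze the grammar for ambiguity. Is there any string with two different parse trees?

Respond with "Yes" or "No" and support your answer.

No - the grammar is unambiguous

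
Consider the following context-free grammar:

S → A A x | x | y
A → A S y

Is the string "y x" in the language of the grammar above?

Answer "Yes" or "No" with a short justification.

No - no valid derivation exists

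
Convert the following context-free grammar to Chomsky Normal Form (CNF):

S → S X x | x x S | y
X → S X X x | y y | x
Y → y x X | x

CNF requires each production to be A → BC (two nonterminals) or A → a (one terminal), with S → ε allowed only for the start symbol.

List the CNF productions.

TX → x; S → y; TY → y; X → x; Y → x; S → S X0; X0 → X TX; S → TX X1; X1 → TX S; X → S X2; X2 → X X3; X3 → X TX; X → TY TY; Y → TY X4; X4 → TX X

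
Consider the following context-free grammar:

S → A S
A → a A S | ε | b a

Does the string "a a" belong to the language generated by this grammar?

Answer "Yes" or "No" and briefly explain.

No - no valid derivation exists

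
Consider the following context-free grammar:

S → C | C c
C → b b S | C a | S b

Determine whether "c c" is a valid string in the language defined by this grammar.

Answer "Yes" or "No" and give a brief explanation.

No - no valid derivation exists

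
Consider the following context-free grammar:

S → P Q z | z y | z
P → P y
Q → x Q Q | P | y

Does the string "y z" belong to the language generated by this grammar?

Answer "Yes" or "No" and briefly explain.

No - no valid derivation exists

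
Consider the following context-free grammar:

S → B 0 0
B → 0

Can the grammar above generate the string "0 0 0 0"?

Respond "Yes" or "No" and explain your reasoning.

No - no valid derivation exists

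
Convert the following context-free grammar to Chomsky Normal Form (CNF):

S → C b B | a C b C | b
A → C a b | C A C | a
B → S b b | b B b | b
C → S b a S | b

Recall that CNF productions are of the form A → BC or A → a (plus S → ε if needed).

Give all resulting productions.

TB → b; TA → a; S → b; A → a; B → b; C → b; S → C X0; X0 → TB B; S → TA X1; X1 → C X2; X2 → TB C; A → C X3; X3 → TA TB; A → C X4; X4 → A C; B → S X5; X5 → TB TB; B → TB X6; X6 → B TB; C → S X7; X7 → TB X8; X8 → TA S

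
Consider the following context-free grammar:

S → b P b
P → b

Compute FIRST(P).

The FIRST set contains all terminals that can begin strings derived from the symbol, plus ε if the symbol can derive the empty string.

We compute FIRST(P) using the standard algorithm.
FIRST(P) = {b}
FIRST(S) = {b}
Therefore, FIRST(P) = {b}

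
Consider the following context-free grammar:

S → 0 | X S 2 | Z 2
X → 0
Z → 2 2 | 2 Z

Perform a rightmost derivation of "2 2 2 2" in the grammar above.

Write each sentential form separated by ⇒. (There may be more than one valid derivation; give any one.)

S ⇒ Z 2 ⇒ 2 Z 2 ⇒ 2 2 2 2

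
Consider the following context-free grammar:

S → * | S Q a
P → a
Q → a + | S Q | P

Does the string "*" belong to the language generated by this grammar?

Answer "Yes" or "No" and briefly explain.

Yes - a valid derivation exists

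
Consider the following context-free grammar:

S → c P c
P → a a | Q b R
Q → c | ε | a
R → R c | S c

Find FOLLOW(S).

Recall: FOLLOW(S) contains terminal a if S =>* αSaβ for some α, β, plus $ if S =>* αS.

We compute FOLLOW(S) using the standard algorithm.
FOLLOW(S) starts with {$}.
FIRST(P) = {a, b, c}
FIRST(Q) = {a, c, ε}
FIRST(R) = {c}
FIRST(S) = {c}
FOLLOW(P) = {c}
FOLLOW(Q) = {b}
FOLLOW(R) = {c}
FOLLOW(S) = {$, c}
Therefore, FOLLOW(S) = {$, c}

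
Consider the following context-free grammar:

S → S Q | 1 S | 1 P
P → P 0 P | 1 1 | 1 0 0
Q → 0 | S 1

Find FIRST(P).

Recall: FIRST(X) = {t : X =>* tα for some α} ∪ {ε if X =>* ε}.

We compute FIRST(P) using the standard algorithm.
FIRST(P) = {1}
FIRST(Q) = {0, 1}
FIRST(S) = {1}
Therefore, FIRST(P) = {1}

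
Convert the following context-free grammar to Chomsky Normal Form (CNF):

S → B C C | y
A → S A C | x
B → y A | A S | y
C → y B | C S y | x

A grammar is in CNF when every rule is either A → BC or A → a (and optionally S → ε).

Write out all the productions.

S → y; A → x; TY → y; B → y; C → x; S → B X0; X0 → C C; A → S X1; X1 → A C; B → TY A; B → A S; C → TY B; C → C X2; X2 → S TY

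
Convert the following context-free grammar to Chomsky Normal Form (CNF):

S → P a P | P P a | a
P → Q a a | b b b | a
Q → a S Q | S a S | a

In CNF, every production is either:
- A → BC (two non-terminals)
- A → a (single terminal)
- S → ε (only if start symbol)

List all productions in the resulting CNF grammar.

TA → a; S → a; TB → b; P → a; Q → a; S → P X0; X0 → TA P; S → P X1; X1 → P TA; P → Q X2; X2 → TA TA; P → TB X3; X3 → TB TB; Q → TA X4; X4 → S Q; Q → S X5; X5 → TA S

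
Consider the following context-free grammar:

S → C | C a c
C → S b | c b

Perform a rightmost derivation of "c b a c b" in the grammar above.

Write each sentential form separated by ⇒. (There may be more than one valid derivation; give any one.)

S ⇒ C ⇒ S b ⇒ C a c b ⇒ c b a c b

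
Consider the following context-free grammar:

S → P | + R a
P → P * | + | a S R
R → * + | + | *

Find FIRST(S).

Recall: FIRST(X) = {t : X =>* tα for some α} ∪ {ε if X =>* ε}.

We compute FIRST(S) using the standard algorithm.
FIRST(P) = {+, a}
FIRST(R) = {*, +}
FIRST(S) = {+, a}
Therefore, FIRST(S) = {+, a}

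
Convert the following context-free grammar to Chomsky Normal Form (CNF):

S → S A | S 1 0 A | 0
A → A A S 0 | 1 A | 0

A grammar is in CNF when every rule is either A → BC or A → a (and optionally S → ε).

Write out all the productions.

T1 → 1; T0 → 0; S → 0; A → 0; S → S A; S → S X0; X0 → T1 X1; X1 → T0 A; A → A X2; X2 → A X3; X3 → S T0; A → T1 A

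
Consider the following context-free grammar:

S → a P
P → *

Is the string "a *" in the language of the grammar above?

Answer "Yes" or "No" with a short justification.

Yes - a valid derivation exists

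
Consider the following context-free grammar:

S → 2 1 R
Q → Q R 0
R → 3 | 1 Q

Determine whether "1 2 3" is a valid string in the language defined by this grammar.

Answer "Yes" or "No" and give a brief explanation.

No - no valid derivation exists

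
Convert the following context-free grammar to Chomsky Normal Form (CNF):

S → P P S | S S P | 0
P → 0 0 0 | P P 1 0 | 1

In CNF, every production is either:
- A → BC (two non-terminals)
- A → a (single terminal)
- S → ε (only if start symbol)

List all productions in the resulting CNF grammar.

S → 0; T0 → 0; T1 → 1; P → 1; S → P X0; X0 → P S; S → S X1; X1 → S P; P → T0 X2; X2 → T0 T0; P → P X3; X3 → P X4; X4 → T1 T0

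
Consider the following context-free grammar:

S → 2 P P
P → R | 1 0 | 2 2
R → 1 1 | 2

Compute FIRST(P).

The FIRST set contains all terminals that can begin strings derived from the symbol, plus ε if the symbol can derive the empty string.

We compute FIRST(P) using the standard algorithm.
FIRST(P) = {1, 2}
FIRST(R) = {1, 2}
FIRST(S) = {2}
Therefore, FIRST(P) = {1, 2}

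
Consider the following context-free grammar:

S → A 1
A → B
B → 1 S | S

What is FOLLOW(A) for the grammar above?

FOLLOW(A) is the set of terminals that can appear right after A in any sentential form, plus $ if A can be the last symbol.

We compute FOLLOW(A) using the standard algorithm.
FOLLOW(S) starts with {$}.
FIRST(A) = {1}
FIRST(B) = {1}
FIRST(S) = {1}
FOLLOW(A) = {1}
FOLLOW(B) = {1}
FOLLOW(S) = {$, 1}
Therefore, FOLLOW(A) = {1}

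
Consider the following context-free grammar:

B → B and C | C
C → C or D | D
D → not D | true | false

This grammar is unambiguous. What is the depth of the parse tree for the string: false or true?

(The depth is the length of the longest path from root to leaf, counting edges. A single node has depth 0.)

4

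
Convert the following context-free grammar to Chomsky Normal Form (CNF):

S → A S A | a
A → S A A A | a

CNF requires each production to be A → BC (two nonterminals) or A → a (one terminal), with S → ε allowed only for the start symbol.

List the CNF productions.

S → a; A → a; S → A X0; X0 → S A; A → S X1; X1 → A X2; X2 → A A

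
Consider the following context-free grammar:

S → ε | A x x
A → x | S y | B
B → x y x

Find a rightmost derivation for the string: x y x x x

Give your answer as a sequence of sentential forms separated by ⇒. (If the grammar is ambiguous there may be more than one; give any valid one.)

S ⇒ A x x ⇒ B x x ⇒ x y x x x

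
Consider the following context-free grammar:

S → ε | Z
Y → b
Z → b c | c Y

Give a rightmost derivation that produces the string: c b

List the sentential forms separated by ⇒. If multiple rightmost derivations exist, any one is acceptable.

S ⇒ Z ⇒ c Y ⇒ c b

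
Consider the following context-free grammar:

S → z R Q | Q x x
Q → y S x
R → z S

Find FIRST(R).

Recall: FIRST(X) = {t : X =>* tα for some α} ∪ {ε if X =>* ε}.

We compute FIRST(R) using the standard algorithm.
FIRST(Q) = {y}
FIRST(R) = {z}
FIRST(S) = {y, z}
Therefore, FIRST(R) = {z}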